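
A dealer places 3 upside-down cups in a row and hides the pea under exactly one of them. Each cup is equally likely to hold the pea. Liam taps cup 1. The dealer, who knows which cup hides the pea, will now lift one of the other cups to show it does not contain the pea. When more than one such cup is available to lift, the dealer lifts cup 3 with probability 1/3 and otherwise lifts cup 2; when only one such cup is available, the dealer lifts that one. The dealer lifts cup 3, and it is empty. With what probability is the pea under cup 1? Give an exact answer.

1/4

Apply Bayes' rule, conditioning on where the pea actually is.
If it is under cup 1 (prior 1/3): cup 3 is available, opened with probability 1/3; weight (1/3)·(1/3) = 1/9.
If it is under cup 2 (prior 1/3): only cup 3 is available, probability 1; weight (1/3)·1 = 1/3.
If it is under cup 3 (prior 1/3): the dealer opened cup 3, so this case is ruled out; weight (1/3)·0 = 0.
The weights sum to 4/9.
So P(the pea under cup 1 | the dealer opened cup 3) = (1/9) / (4/9) = 1/4.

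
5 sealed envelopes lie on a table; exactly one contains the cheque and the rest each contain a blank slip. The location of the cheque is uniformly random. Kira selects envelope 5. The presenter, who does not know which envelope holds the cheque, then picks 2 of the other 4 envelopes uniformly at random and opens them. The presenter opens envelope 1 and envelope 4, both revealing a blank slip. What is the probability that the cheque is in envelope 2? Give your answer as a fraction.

1/3

Because the presenter chose which envelopes to open without knowing where the cheque is, the choice is independent of the prize location. Learning that none of the 2 opened envelopes holds the cheque simply rules out those 2 locations and leaves the remaining 3 envelopes still equally likely by symmetry.
So P(the cheque in envelope 2) = 1/3.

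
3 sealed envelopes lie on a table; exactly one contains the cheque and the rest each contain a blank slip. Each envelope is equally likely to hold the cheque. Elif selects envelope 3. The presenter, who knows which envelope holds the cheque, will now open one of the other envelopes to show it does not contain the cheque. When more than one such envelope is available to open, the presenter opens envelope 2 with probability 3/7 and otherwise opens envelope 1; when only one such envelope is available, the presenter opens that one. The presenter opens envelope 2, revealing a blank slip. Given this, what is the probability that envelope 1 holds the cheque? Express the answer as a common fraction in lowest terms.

7/10

Condition on the true location of the cheque.
If it is in envelope 1 (prior 1/3): only envelope 2 is available, probability 1; weight (1/3)·1 = 1/3.
If it is in envelope 2 (prior 1/3): the presenter opened envelope 2, so this case is ruled out; weight (1/3)·0 = 0.
If it is in envelope 3 (prior 1/3): envelope 2 is available, opened with probability 3/7; weight (1/3)·(3/7) = 1/7.
The weights sum to 10/21.
So P(the cheque in envelope 1 | the presenter opened envelope 2) = (1/3) / (10/21) = 7/10.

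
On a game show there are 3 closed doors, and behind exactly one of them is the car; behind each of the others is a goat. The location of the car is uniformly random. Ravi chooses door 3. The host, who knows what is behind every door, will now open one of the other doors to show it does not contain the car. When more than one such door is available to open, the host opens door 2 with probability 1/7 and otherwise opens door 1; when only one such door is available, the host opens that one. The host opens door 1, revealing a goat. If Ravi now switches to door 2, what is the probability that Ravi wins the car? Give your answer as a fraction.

7/13

Consider each possible location of the car in turn.
If it is behind door 1 (prior 1/3): the host opened door 1, so this case is ruled out; weight (1/3)·0 = 0.
If it is behind door 2 (prior 1/3): only door 1 is available, probability 1; weight (1/3)·1 = 1/3.
If it is behind door 3 (prior 1/3): door 2 is available but not opened, probability 6/7; weight (1/3)·(6/7) = 2/7.
The weights sum to 13/21.
So P(the car behind door 2 | the host opened door 1) = (1/3) / (13/21) = 7/13.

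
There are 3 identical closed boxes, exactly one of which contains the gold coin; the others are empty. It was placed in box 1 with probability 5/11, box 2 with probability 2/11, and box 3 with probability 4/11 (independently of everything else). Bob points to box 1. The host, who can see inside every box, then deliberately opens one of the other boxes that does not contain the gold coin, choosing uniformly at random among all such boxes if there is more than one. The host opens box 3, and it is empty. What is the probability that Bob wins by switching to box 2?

4/9

Condition on the true location of the gold coin.
If it is in box 1 (prior 5/11): the host has 2 equally likely choices, so probability 1/2; weight (5/11)·(1/2) = 5/22.
If it is in box 2 (prior 2/11): the host has no choice, probability 1; weight (2/11)·1 = 2/11.
If it is in box 3 (prior 4/11): the host opened box 3, so this case is ruled out; weight (4/11)·0 = 0.
The weights sum to 9/22.
So P(the gold coin in box 2 | the host opened box 3) = (2/11) / (9/22) = 4/9.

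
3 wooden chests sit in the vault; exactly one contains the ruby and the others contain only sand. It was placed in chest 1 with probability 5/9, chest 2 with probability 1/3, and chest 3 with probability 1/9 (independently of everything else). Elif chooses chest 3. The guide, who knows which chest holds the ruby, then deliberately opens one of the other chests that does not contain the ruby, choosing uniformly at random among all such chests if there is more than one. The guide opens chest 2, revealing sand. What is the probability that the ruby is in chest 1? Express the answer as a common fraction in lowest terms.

10/11

Consider each possible location of the ruby in turn.
If it is in chest 1 (prior 5/9): the guide has no choice, probability 1; weight (5/9)·1 = 5/9.
If it is in chest 2 (prior 1/3): the guide opened chest 2, so this case is ruled out; weight (1/3)·0 = 0.
If it is in chest 3 (prior 1/9): the guide has 2 equally likely choices, so probability 1/2; weight (1/9)·(1/2) = 1/18.
The weights sum to 11/18.
So P(the ruby in chest 1 | the guide opened chest 2) = (5/9) / (11/18) = 10/11.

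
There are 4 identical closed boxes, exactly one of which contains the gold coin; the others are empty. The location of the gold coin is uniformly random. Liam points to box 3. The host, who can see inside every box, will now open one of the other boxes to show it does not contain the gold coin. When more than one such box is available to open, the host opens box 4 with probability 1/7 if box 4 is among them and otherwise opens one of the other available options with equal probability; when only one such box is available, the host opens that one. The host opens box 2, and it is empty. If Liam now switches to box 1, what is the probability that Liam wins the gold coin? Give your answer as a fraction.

Apply Bayes' rule, conditioning on where the gold coin actually is.
If it is in box 1 (prior 1/4): box 4 is available but not opened, probability 6/7; weight (1/4)·(6/7) = 3/14.
If it is in box 2 (prior 1/4): the host opened box 2, so this case is ruled out; weight (1/4)·0 = 0.
If it is in box 3 (prior 1/4): box 4 is available but not opened; box 2 gets probability (1 − 1/7)/2 = 3/7; weight (1/4)·(3/7) = 3/28.
If it is in box 4 (prior 1/4): box 4 holds the prize so is unavailable; the host chooses uniformly among the 2 others, probability 1/2; weight (1/4)·(1/2) = 1/8.
The weights sum to 25/56.
So P(the gold coin in box 1 | the host opened box 2) = (3/14) / (25/56) = 12/25.

12/25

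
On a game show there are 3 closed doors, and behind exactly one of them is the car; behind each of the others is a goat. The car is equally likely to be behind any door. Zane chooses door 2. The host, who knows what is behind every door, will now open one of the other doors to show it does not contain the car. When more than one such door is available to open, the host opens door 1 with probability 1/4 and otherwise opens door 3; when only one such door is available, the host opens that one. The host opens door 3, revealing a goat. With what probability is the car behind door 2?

3/7

Condition on the true location of the car.
If it is behind door 1 (prior 1/3): only door 3 is available, probability 1; weight (1/3)·1 = 1/3.
If it is behind door 2 (prior 1/3): door 1 is available but not opened, probability 3/4; weight (1/3)·(3/4) = 1/4.
If it is behind door 3 (prior 1/3): the host opened door 3, so this case is ruled out; weight (1/3)·0 = 0.
The weights sum to 7/12.
So P(the car behind door 2 | the host opened door 3) = (1/4) / (7/12) = 3/7.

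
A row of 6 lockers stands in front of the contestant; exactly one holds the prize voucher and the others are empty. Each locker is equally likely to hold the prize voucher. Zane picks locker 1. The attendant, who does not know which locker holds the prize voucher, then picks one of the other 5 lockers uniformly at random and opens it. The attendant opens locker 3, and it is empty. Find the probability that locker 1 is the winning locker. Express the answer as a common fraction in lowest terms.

Because the attendant chose which locker to open without knowing where the prize voucher is, the choice is independent of the prize location. Learning that locker 3 does not hold the prize voucher simply rules out that one location and leaves the remaining 5 lockers still equally likely by symmetry.
So P(the prize voucher in locker 1) = 1/5.

1/5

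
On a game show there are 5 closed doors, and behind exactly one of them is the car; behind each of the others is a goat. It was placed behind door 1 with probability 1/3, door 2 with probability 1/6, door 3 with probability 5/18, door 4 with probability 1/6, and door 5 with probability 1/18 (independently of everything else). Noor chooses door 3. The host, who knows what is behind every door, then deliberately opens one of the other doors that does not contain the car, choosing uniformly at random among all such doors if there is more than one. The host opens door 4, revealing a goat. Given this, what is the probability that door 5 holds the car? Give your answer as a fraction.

Condition on the true location of the car.
If it is behind door 1 (prior 1/3): the host has 3 equally likely choices, so probability 1/3; weight (1/3)·(1/3) = 1/9.
If it is behind door 2 (prior 1/6): the host has 3 equally likely choices, so probability 1/3; weight (1/6)·(1/3) = 1/18.
If it is behind door 3 (prior 5/18): the host has 4 equally likely choices, so probability 1/4; weight (5/18)·(1/4) = 5/72.
If it is behind door 4 (prior 1/6): the host opened door 4, so this case is ruled out; weight (1/6)·0 = 0.
If it is behind door 5 (prior 1/18): the host has 3 equally likely choices, so probability 1/3; weight (1/18)·(1/3) = 1/54.
The weights sum to 55/216.
So P(the car behind door 5 | the host opened door 4) = (1/54) / (55/216) = 4/55.

4/55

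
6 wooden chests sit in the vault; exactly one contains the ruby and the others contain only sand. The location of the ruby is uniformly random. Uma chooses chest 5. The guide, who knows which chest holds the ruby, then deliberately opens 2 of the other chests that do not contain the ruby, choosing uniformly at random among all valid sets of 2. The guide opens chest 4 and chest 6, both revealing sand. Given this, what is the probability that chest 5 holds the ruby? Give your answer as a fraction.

Apply Bayes' rule, conditioning on where the ruby actually is.
If it is in any of chests 1, 2, and 3 (prior 1/6 each): the guide has 6 equally likely choices, so probability 1/6; weight (1/6)·(1/6) = 1/36 each.
If it is in either of chests 4 and 6 (prior 1/6 each): that chest was opened and seen not to hold the prize — ruled out; weight (1/6)·0 = 0 each.
If it is in chest 5 (prior 1/6): the guide has 10 equally likely choices, so probability 1/10; weight (1/6)·(1/10) = 1/60.
The weights sum to 1/10.
So P(the ruby in chest 5 | the guide opened chest 4 and chest 6) = (1/60) / (1/10) = 1/6.

1/6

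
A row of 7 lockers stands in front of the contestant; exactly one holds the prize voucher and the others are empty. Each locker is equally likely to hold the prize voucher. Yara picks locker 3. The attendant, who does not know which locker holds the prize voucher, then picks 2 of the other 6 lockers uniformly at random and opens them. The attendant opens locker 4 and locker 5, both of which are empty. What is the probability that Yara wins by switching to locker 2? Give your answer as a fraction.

Condition on the true location of the prize voucher.
If it is in any of lockers 1, 2, 3, 6, and 7 (prior 1/7 each): the attendant picks exactly this set with probability 1/15 regardless, and none is the prize; weight (1/7)·(1/15) = 1/105 each.
If it is in either of lockers 4 and 5 (prior 1/7 each): that locker was opened and seen not to hold the prize — ruled out; weight (1/7)·0 = 0 each.
The weights sum to 1/21.
So P(the prize voucher in locker 2 | the attendant opened locker 4 and locker 5) = (1/105) / (1/21) = 1/5.

1/5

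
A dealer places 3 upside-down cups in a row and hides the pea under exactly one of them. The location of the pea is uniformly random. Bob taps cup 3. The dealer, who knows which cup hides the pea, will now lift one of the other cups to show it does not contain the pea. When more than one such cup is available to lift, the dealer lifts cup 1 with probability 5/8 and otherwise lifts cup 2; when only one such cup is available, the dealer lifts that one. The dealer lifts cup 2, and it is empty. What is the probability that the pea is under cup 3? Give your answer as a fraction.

3/11

Condition on the true location of the pea.
If it is under cup 1 (prior 1/3): only cup 2 is available, probability 1; weight (1/3)·1 = 1/3.
If it is under cup 2 (prior 1/3): the dealer opened cup 2, so this case is ruled out; weight (1/3)·0 = 0.
If it is under cup 3 (prior 1/3): cup 1 is available but not opened, probability 3/8; weight (1/3)·(3/8) = 1/8.
The weights sum to 11/24.
So P(the pea under cup 3 | the dealer opened cup 2) = (1/8) / (11/24) = 3/11.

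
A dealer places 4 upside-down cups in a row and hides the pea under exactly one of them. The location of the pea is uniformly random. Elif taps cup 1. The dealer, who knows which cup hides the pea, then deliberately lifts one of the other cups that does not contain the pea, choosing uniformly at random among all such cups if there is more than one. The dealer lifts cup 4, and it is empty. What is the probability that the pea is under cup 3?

3/8

Consider each possible location of the pea in turn.
If it is under cup 1 (prior 1/4): the dealer has 3 equally likely choices, so probability 1/3; weight (1/4)·(1/3) = 1/12.
If it is under either of cups 2 and 3 (prior 1/4 each): the dealer has 2 equally likely choices, so probability 1/2; weight (1/4)·(1/2) = 1/8 each.
If it is under cup 4 (prior 1/4): the dealer opened cup 4, so this case is ruled out; weight (1/4)·0 = 0.
The weights sum to 1/3.
So P(the pea under cup 3 | the dealer opened cup 4) = (1/8) / (1/3) = 3/8.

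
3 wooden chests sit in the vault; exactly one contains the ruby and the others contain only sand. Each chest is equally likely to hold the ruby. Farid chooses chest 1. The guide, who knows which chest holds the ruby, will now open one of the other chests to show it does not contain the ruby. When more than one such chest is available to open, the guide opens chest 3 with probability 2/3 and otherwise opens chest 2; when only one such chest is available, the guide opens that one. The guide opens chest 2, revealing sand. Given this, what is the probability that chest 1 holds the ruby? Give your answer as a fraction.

1/4

Condition on the true location of the ruby.
If it is in chest 1 (prior 1/3): chest 3 is available but not opened, probability 1/3; weight (1/3)·(1/3) = 1/9.
If it is in chest 2 (prior 1/3): the guide opened chest 2, so this case is ruled out; weight (1/3)·0 = 0.
If it is in chest 3 (prior 1/3): only chest 2 is available, probability 1; weight (1/3)·1 = 1/3.
The weights sum to 4/9.
So P(the ruby in chest 1 | the guide opened chest 2) = (1/9) / (4/9) = 1/4.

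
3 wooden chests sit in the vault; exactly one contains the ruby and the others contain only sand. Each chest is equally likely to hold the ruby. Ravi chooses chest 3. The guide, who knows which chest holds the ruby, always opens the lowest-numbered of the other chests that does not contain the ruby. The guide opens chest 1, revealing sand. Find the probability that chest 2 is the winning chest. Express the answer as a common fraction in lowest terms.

1/2

Condition on the true location of the ruby.
If it is in chest 1 (prior 1/3): the guide opened chest 1, so this case is ruled out; weight (1/3)·0 = 0.
If it is in either of chests 2 and 3 (prior 1/3 each): chest 1 is the lowest-numbered option available, probability 1; weight (1/3)·1 = 1/3 each.
The weights sum to 2/3.
So P(the ruby in chest 2 | the guide opened chest 1) = (1/3) / (2/3) = 1/2.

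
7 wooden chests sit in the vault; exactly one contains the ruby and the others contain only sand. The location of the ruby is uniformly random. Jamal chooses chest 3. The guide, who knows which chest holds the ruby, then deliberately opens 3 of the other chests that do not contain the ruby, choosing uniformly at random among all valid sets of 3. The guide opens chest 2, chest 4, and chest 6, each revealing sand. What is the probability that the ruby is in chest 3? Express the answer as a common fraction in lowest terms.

1/7

Consider each possible location of the ruby in turn.
If it is in any of chests 1, 5, and 7 (prior 1/7 each): the guide has 10 equally likely choices, so probability 1/10; weight (1/7)·(1/10) = 1/70 each.
If it is in any of chests 2, 4, and 6 (prior 1/7 each): that chest was opened and seen not to hold the prize — ruled out; weight (1/7)·0 = 0 each.
If it is in chest 3 (prior 1/7): the guide has 20 equally likely choices, so probability 1/20; weight (1/7)·(1/20) = 1/140.
The weights sum to 1/20.
So P(the ruby in chest 3 | the guide opened chest 2, chest 4, and chest 6) = (1/140) / (1/20) = 1/7.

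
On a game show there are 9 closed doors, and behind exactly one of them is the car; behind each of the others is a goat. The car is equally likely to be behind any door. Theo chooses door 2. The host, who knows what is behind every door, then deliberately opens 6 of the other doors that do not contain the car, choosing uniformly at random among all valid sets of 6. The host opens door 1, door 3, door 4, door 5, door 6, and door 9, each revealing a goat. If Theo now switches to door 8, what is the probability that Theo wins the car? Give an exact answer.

Condition on the true location of the car.
If it is behind any of doors 1, 3, 4, 5, 6, and 9 (prior 1/9 each): that door was opened and seen not to hold the prize — ruled out; weight (1/9)·0 = 0 each.
If it is behind door 2 (prior 1/9): the host has 28 equally likely choices, so probability 1/28; weight (1/9)·(1/28) = 1/252.
If it is behind either of doors 7 and 8 (prior 1/9 each): the host has 7 equally likely choices, so probability 1/7; weight (1/9)·(1/7) = 1/63 each.
The weights sum to 1/28.
So P(the car behind door 8 | the host opened door 1, door 3, door 4, door 5, door 6, and door 9) = (1/63) / (1/28) = 4/9.

4/9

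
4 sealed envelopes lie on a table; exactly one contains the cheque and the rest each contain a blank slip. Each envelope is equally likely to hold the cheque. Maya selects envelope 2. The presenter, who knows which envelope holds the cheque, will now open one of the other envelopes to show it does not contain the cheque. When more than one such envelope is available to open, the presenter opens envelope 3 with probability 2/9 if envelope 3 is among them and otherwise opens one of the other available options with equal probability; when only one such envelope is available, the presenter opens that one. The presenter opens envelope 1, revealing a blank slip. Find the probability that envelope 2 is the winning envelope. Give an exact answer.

Apply Bayes' rule, conditioning on where the cheque actually is.
If it is in envelope 1 (prior 1/4): the presenter opened envelope 1, so this case is ruled out; weight (1/4)·0 = 0.
If it is in envelope 2 (prior 1/4): envelope 3 is available but not opened; envelope 1 gets probability (1 − 2/9)/2 = 7/18; weight (1/4)·(7/18) = 7/72.
If it is in envelope 3 (prior 1/4): envelope 3 holds the prize so is unavailable; the presenter chooses uniformly among the 2 others, probability 1/2; weight (1/4)·(1/2) = 1/8.
If it is in envelope 4 (prior 1/4): envelope 3 is available but not opened, probability 7/9; weight (1/4)·(7/9) = 7/36.
The weights sum to 5/12.
So P(the cheque in envelope 2 | the presenter opened envelope 1) = (7/72) / (5/12) = 7/30.

7/30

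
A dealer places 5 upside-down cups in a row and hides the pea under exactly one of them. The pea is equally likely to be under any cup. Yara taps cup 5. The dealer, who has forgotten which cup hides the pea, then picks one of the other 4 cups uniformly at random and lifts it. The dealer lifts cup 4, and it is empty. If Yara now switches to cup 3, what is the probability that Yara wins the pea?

Because the dealer chose which cup to lift without knowing where the pea is, the choice is independent of the prize location. Learning that cup 4 does not hold the pea simply rules out that one location and leaves the remaining 4 cups still equally likely by symmetry.
So P(the pea under cup 3) = 1/4.

1/4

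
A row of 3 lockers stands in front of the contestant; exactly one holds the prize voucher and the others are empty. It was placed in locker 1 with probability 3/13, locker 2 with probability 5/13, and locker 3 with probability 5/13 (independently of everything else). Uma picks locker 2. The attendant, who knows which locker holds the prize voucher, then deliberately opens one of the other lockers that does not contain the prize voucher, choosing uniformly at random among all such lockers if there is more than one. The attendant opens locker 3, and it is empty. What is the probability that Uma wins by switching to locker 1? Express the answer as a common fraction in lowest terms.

6/11

Condition on the true location of the prize voucher.
If it is in locker 1 (prior 3/13): the attendant has no choice, probability 1; weight (3/13)·1 = 3/13.
If it is in locker 2 (prior 5/13): the attendant has 2 equally likely choices, so probability 1/2; weight (5/13)·(1/2) = 5/26.
If it is in locker 3 (prior 5/13): the attendant opened locker 3, so this case is ruled out; weight (5/13)·0 = 0.
The weights sum to 11/26.
So P(the prize voucher in locker 1 | the attendant opened locker 3) = (3/13) / (11/26) = 6/11.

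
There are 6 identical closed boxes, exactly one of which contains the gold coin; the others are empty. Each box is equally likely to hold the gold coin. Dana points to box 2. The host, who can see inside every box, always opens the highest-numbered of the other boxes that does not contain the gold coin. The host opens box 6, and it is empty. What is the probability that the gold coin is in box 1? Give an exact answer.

1/5

Apply Bayes' rule, conditioning on where the gold coin actually is.
If it is in any of boxes 1, 2, 3, 4, and 5 (prior 1/6 each): box 6 is the highest-numbered option available, probability 1; weight (1/6)·1 = 1/6 each.
If it is in box 6 (prior 1/6): the host opened box 6, so this case is ruled out; weight (1/6)·0 = 0.
The weights sum to 5/6.
So P(the gold coin in box 1 | the host opened box 6) = (1/6) / (5/6) = 1/5.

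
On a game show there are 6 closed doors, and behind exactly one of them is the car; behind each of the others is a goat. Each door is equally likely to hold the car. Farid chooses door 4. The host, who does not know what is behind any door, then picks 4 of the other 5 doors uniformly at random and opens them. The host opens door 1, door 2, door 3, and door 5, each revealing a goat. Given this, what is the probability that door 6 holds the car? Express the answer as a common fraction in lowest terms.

Apply Bayes' rule, conditioning on where the car actually is.
If it is behind any of doors 1, 2, 3, and 5 (prior 1/6 each): that door was opened and seen not to hold the prize — ruled out; weight (1/6)·0 = 0 each.
If it is behind either of doors 4 and 6 (prior 1/6 each): the host picks exactly this set with probability 1/5 regardless, and none is the prize; weight (1/6)·(1/5) = 1/30 each.
The weights sum to 1/15.
So P(the car behind door 6 | the host opened door 1, door 2, door 3, and door 5) = (1/30) / (1/15) = 1/2.

1/2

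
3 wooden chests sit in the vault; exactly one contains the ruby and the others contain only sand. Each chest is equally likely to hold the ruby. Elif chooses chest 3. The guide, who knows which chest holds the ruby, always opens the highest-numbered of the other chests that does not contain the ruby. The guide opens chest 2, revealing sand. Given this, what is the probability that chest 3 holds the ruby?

1/2

Apply Bayes' rule, conditioning on where the ruby actually is.
If it is in either of chests 1 and 3 (prior 1/3 each): chest 2 is the highest-numbered option available, probability 1; weight (1/3)·1 = 1/3 each.
If it is in chest 2 (prior 1/3): the guide opened chest 2, so this case is ruled out; weight (1/3)·0 = 0.
The weights sum to 2/3.
So P(the ruby in chest 3 | the guide opened chest 2) = (1/3) / (2/3) = 1/2.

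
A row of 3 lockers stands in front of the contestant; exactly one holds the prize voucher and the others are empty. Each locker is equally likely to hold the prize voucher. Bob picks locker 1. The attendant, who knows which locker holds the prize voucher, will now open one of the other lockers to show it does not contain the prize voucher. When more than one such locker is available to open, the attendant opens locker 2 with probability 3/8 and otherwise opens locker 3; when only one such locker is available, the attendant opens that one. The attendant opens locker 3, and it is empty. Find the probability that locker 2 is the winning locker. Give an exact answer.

Apply Bayes' rule, conditioning on where the prize voucher actually is.
If it is in locker 1 (prior 1/3): locker 2 is available but not opened, probability 5/8; weight (1/3)·(5/8) = 5/24.
If it is in locker 2 (prior 1/3): only locker 3 is available, probability 1; weight (1/3)·1 = 1/3.
If it is in locker 3 (prior 1/3): the attendant opened locker 3, so this case is ruled out; weight (1/3)·0 = 0.
The weights sum to 13/24.
So P(the prize voucher in locker 2 | the attendant opened locker 3) = (1/3) / (13/24) = 8/13.

8/13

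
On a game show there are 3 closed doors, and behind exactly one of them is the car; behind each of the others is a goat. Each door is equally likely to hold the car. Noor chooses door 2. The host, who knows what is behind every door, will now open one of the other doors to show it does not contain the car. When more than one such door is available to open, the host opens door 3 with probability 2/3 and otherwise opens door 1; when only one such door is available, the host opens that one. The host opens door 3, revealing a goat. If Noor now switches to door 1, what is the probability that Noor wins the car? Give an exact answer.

Condition on the true location of the car.
If it is behind door 1 (prior 1/3): only door 3 is available, probability 1; weight (1/3)·1 = 1/3.
If it is behind door 2 (prior 1/3): door 3 is available, opened with probability 2/3; weight (1/3)·(2/3) = 2/9.
If it is behind door 3 (prior 1/3): the host opened door 3, so this case is ruled out; weight (1/3)·0 = 0.
The weights sum to 5/9.
So P(the car behind door 1 | the host opened door 3) = (1/3) / (5/9) = 3/5.

3/5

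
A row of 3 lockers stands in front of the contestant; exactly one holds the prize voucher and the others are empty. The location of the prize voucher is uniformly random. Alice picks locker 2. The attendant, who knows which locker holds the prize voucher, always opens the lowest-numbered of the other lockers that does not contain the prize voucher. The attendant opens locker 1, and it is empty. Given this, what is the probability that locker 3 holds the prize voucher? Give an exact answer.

1/2

Consider each possible location of the prize voucher in turn.
If it is in locker 1 (prior 1/3): the attendant opened locker 1, so this case is ruled out; weight (1/3)·0 = 0.
If it is in either of lockers 2 and 3 (prior 1/3 each): locker 1 is the lowest-numbered option available, probability 1; weight (1/3)·1 = 1/3 each.
The weights sum to 2/3.
So P(the prize voucher in locker 3 | the attendant opened locker 1) = (1/3) / (2/3) = 1/2.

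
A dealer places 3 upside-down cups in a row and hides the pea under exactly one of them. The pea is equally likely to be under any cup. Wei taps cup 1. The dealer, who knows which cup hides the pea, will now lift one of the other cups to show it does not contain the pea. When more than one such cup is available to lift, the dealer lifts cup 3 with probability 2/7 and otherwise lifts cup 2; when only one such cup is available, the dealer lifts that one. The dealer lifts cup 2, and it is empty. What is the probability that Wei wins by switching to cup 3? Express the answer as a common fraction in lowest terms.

7/12

Consider each possible location of the pea in turn.
If it is under cup 1 (prior 1/3): cup 3 is available but not opened, probability 5/7; weight (1/3)·(5/7) = 5/21.
If it is under cup 2 (prior 1/3): the dealer opened cup 2, so this case is ruled out; weight (1/3)·0 = 0.
If it is under cup 3 (prior 1/3): only cup 2 is available, probability 1; weight (1/3)·1 = 1/3.
The weights sum to 4/7.
So P(the pea under cup 3 | the dealer opened cup 2) = (1/3) / (4/7) = 7/12.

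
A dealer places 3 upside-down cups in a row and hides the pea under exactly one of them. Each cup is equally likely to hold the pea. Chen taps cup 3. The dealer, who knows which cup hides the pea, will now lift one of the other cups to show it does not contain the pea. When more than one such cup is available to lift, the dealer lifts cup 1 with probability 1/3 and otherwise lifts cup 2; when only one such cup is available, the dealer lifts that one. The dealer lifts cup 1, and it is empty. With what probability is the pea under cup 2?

3/4

Consider each possible location of the pea in turn.
If it is under cup 1 (prior 1/3): the dealer opened cup 1, so this case is ruled out; weight (1/3)·0 = 0.
If it is under cup 2 (prior 1/3): only cup 1 is available, probability 1; weight (1/3)·1 = 1/3.
If it is under cup 3 (prior 1/3): cup 1 is available, opened with probability 1/3; weight (1/3)·(1/3) = 1/9.
The weights sum to 4/9.
So P(the pea under cup 2 | the dealer opened cup 1) = (1/3) / (4/9) = 3/4.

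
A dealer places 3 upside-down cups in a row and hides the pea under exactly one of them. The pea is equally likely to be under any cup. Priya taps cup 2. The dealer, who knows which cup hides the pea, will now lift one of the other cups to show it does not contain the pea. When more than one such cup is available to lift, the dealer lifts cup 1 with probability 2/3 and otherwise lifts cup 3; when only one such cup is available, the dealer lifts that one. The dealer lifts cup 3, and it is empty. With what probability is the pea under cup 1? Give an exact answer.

Consider each possible location of the pea in turn.
If it is under cup 1 (prior 1/3): only cup 3 is available, probability 1; weight (1/3)·1 = 1/3.
If it is under cup 2 (prior 1/3): cup 1 is available but not opened, probability 1/3; weight (1/3)·(1/3) = 1/9.
If it is under cup 3 (prior 1/3): the dealer opened cup 3, so this case is ruled out; weight (1/3)·0 = 0.
The weights sum to 4/9.
So P(the pea under cup 1 | the dealer opened cup 3) = (1/3) / (4/9) = 3/4.

3/4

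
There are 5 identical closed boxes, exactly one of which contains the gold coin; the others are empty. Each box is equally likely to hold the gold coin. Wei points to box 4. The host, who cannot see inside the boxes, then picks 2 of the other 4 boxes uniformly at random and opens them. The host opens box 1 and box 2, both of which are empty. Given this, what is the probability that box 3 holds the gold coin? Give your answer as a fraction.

Apply Bayes' rule, conditioning on where the gold coin actually is.
If it is in either of boxes 1 and 2 (prior 1/5 each): that box was opened and seen not to hold the prize — ruled out; weight (1/5)·0 = 0 each.
If it is in any of boxes 3, 4, and 5 (prior 1/5 each): the host picks exactly this set with probability 1/6 regardless, and none is the prize; weight (1/5)·(1/6) = 1/30 each.
The weights sum to 1/10.
So P(the gold coin in box 3 | the host opened box 1 and box 2) = (1/30) / (1/10) = 1/3.

1/3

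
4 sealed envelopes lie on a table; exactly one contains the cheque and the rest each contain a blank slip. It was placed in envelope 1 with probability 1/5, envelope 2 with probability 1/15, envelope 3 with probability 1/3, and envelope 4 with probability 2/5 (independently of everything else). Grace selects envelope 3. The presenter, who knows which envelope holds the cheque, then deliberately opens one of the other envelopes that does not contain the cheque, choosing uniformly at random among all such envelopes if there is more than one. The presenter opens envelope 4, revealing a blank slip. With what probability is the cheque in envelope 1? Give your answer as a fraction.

9/22

Consider each possible location of the cheque in turn.
If it is in envelope 1 (prior 1/5): the presenter has 2 equally likely choices, so probability 1/2; weight (1/5)·(1/2) = 1/10.
If it is in envelope 2 (prior 1/15): the presenter has 2 equally likely choices, so probability 1/2; weight (1/15)·(1/2) = 1/30.
If it is in envelope 3 (prior 1/3): the presenter has 3 equally likely choices, so probability 1/3; weight (1/3)·(1/3) = 1/9.
If it is in envelope 4 (prior 2/5): the presenter opened envelope 4, so this case is ruled out; weight (2/5)·0 = 0.
The weights sum to 11/45.
So P(the cheque in envelope 1 | the presenter opened envelope 4) = (1/10) / (11/45) = 9/22.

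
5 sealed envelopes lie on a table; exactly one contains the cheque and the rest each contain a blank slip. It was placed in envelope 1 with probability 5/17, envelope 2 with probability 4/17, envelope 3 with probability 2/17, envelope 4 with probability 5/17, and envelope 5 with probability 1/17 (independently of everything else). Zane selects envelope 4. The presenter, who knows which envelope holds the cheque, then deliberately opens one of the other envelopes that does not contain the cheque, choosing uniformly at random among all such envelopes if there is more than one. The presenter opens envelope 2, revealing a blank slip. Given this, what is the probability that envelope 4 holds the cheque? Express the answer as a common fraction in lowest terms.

Apply Bayes' rule, conditioning on where the cheque actually is.
If it is in envelope 1 (prior 5/17): the presenter has 3 equally likely choices, so probability 1/3; weight (5/17)·(1/3) = 5/51.
If it is in envelope 2 (prior 4/17): the presenter opened envelope 2, so this case is ruled out; weight (4/17)·0 = 0.
If it is in envelope 3 (prior 2/17): the presenter has 3 equally likely choices, so probability 1/3; weight (2/17)·(1/3) = 2/51.
If it is in envelope 4 (prior 5/17): the presenter has 4 equally likely choices, so probability 1/4; weight (5/17)·(1/4) = 5/68.
If it is in envelope 5 (prior 1/17): the presenter has 3 equally likely choices, so probability 1/3; weight (1/17)·(1/3) = 1/51.
The weights sum to 47/204.
So P(the cheque in envelope 4 | the presenter opened envelope 2) = (5/68) / (47/204) = 15/47.

15/47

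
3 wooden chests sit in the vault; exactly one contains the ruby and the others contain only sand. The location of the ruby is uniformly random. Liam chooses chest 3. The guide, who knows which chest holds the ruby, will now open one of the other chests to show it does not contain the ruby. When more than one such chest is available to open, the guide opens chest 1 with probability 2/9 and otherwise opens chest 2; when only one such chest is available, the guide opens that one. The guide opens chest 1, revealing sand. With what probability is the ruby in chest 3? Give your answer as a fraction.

2/11

Condition on the true location of the ruby.
If it is in chest 1 (prior 1/3): the guide opened chest 1, so this case is ruled out; weight (1/3)·0 = 0.
If it is in chest 2 (prior 1/3): only chest 1 is available, probability 1; weight (1/3)·1 = 1/3.
If it is in chest 3 (prior 1/3): chest 1 is available, opened with probability 2/9; weight (1/3)·(2/9) = 2/27.
The weights sum to 11/27.
So P(the ruby in chest 3 | the guide opened chest 1) = (2/27) / (11/27) = 2/11.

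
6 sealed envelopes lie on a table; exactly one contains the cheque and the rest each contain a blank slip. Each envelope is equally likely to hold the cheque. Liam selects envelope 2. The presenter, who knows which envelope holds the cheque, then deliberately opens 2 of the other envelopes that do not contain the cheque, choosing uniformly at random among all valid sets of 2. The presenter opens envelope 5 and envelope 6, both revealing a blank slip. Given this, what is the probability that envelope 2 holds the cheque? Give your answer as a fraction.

1/6

Consider each possible location of the cheque in turn.
If it is in any of envelopes 1, 3, and 4 (prior 1/6 each): the presenter has 6 equally likely choices, so probability 1/6; weight (1/6)·(1/6) = 1/36 each.
If it is in envelope 2 (prior 1/6): the presenter has 10 equally likely choices, so probability 1/10; weight (1/6)·(1/10) = 1/60.
If it is in either of envelopes 5 and 6 (prior 1/6 each): that envelope was opened and seen not to hold the prize — ruled out; weight (1/6)·0 = 0 each.
The weights sum to 1/10.
So P(the cheque in envelope 2 | the presenter opened envelope 5 and envelope 6) = (1/60) / (1/10) = 1/6.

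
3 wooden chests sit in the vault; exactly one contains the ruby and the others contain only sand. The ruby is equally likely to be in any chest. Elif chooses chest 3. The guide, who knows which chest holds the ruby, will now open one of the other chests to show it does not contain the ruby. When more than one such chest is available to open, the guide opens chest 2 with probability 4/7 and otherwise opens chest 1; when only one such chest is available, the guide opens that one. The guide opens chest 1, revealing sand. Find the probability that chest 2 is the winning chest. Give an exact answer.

7/10

Apply Bayes' rule, conditioning on where the ruby actually is.
If it is in chest 1 (prior 1/3): the guide opened chest 1, so this case is ruled out; weight (1/3)·0 = 0.
If it is in chest 2 (prior 1/3): only chest 1 is available, probability 1; weight (1/3)·1 = 1/3.
If it is in chest 3 (prior 1/3): chest 2 is available but not opened, probability 3/7; weight (1/3)·(3/7) = 1/7.
The weights sum to 10/21.
So P(the ruby in chest 2 | the guide opened chest 1) = (1/3) / (10/21) = 7/10.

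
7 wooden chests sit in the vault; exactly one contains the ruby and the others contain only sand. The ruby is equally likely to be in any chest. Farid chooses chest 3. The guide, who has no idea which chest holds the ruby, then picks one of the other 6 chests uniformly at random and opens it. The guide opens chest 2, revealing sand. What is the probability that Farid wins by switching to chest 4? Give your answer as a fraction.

Consider each possible location of the ruby in turn.
If it is in any of chests 1, 3, 4, 5, 6, and 7 (prior 1/7 each): the guide picks chest 2 with probability 1/6 regardless, and it is not the prize; weight (1/7)·(1/6) = 1/42 each.
If it is in chest 2 (prior 1/7): the guide opened chest 2, so this case is ruled out; weight (1/7)·0 = 0.
The weights sum to 1/7.
So P(the ruby in chest 4 | the guide opened chest 2) = (1/42) / (1/7) = 1/6.

1/6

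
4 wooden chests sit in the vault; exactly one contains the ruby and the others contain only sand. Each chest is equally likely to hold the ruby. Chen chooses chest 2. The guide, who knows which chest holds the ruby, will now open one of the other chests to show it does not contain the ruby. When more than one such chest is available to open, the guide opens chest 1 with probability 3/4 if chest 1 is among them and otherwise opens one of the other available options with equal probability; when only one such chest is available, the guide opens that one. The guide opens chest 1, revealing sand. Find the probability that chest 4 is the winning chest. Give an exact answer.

1/3

Condition on the true location of the ruby.
If it is in chest 1 (prior 1/4): the guide opened chest 1, so this case is ruled out; weight (1/4)·0 = 0.
If it is in any of chests 2, 3, and 4 (prior 1/4 each): chest 1 is available, opened with probability 3/4; weight (1/4)·(3/4) = 3/16 each.
The weights sum to 9/16.
So P(the ruby in chest 4 | the guide opened chest 1) = (3/16) / (9/16) = 1/3.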